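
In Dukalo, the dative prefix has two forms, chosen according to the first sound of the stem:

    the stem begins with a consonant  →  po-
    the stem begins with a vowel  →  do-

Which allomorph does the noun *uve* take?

do-

*uve*: first sound = /u/, a vowel → do-.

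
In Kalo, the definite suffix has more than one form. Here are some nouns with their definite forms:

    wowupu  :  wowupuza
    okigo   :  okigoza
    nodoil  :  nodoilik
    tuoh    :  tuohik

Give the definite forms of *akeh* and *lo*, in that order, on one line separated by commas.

akehik, loza

Looking at the final sound of each stem: -ik when the stem ends in a consonant (*nodoil*, *tuoh*); -za when the stem ends in a vowel (*wowupu*, *okigo*).
The final sound of *akeh* is /h/, which is a consonant, so the suffix is -ik, giving *akehik*.
*lo*: final sound = /o/, a vowel → -za → *loza*.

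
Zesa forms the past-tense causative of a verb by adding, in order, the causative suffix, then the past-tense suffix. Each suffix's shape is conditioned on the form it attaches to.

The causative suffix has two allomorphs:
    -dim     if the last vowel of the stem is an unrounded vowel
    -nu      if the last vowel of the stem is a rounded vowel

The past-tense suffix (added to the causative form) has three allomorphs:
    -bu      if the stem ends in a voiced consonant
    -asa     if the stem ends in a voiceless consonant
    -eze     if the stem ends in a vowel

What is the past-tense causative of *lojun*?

*lojun*: last vowel = /u/, a rounded vowel → -nu → *lojunnu*.
Since the final sound of the causative form *lojunnu* is /u/ (a vowel), it takes -eze, giving *lojunnueze*.

lojunnueze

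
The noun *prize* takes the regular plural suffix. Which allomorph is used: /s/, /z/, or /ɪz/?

/ɪz/

The stem *prize* ends in a sibilant (/s, z, ʃ, ʒ, tʃ, dʒ/).
The plural suffix surfaces as /ɪz/ after sibilants, /s/ after other voiceless consonants, and /z/ after other voiced sounds.
So the plural -s on *prize* is pronounced /ɪz/.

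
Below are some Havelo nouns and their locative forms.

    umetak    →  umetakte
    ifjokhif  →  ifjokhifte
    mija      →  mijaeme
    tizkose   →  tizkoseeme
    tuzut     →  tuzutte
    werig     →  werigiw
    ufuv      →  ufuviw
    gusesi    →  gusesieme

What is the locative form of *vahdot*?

vahdotte

The suffix is conditioned by the final sound: -te when the stem ends in a voiceless consonant (*umetak*, *ifjokhif*, *tuzut*); -iw when the stem ends in a voiced consonant (*werig*, *ufuv*); -eme when the stem ends in a vowel (*mija*, *tizkose*, *gusesi*).
Since the final sound of *vahdot* is /t/ (a voiceless consonant), it takes -te, giving *vahdotte*.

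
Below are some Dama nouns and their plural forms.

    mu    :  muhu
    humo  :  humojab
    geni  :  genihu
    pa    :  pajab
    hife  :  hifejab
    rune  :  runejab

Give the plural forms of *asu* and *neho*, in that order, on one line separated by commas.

asuhu, nehojab

The pattern is height harmony: -hu when the last vowel of the stem is a high vowel (*mu*, *geni*); -jab when the last vowel of the stem is a non-high vowel (*humo*, *pa*, *hife*, *rune*).
*asu*: last vowel = /u/, a high vowel → -hu → *asuhu*.
The last vowel of *neho* is /o/, which is a non-high vowel, so the suffix is -jab, giving *nehojab*.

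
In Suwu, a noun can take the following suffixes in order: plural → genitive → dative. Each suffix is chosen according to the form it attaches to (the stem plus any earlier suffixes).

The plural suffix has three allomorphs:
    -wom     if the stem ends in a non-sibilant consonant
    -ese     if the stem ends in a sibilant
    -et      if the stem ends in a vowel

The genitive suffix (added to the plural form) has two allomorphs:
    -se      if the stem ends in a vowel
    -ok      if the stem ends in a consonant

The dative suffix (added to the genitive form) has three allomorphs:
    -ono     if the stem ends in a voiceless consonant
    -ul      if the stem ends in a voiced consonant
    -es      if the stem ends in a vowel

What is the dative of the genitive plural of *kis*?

Since the final sound of *kis* is /s/ (a sibilant), it takes -ese, giving *kisese*.
The plural form *kisese* — final sound /e/ (a vowel) → -se → *kisesese*.
The genitive form *kisesese* — final sound /e/ (a vowel) → -es → *kisesesees*.

kisesesees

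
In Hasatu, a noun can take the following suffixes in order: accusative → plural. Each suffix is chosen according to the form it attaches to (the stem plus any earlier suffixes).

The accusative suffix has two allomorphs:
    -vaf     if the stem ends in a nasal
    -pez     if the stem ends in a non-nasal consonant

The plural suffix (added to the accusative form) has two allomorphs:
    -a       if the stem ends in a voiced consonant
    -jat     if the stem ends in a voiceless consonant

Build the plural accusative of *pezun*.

*pezun*: final consonant = /n/, a nasal → -vaf → *pezunvaf*.
Since the final consonant of the accusative form *pezunvaf* is /f/ (voiceless), it takes -jat, giving *pezunvafjat*.

pezunvafjat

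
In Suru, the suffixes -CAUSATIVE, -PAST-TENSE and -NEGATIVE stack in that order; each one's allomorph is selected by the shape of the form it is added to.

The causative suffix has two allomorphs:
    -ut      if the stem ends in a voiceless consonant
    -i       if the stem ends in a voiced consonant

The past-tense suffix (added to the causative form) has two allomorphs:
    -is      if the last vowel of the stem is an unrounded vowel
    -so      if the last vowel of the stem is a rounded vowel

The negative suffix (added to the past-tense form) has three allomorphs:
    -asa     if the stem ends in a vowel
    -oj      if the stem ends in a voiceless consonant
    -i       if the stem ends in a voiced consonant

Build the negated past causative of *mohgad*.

*mohgad*: final consonant = /d/, voiced → -i → *mohgadi*.
The causative form *mohgadi*: last vowel = /i/, an unrounded vowel → -is → *mohgadiis*.
The final sound of the past-tense form *mohgadiis* is /s/, which is a voiceless consonant, so the negative suffix is -oj, giving *mohgadiisoj*.

mohgadiisoj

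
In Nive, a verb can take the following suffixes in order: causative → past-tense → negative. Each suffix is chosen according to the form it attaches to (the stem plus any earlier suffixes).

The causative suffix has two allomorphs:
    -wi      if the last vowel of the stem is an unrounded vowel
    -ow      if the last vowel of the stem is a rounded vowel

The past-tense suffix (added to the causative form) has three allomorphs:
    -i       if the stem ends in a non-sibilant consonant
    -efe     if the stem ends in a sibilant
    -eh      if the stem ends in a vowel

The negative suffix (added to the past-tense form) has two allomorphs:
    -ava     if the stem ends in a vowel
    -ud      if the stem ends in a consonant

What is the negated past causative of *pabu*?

pabuowiava

*pabu*: last vowel = /u/, a rounded vowel → -ow → *pabuow*.
The final sound of the causative form *pabuow* is /w/, which is a non-sibilant consonant, so the past-tense suffix is -i, giving *pabuowi*.
The past-tense form *pabuowi*: final sound = /i/, a vowel → -ava → *pabuowiava*.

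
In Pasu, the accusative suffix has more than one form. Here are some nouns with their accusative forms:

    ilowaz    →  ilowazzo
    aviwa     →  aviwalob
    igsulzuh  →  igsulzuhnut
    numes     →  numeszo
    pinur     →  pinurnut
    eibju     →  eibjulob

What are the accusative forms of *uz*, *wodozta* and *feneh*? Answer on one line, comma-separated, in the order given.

uzzo, wodoztalob, fenehnut

Looking at the final sound of each stem: -zo when the stem ends in a sibilant (*ilowaz*, *numes*); -nut when the stem ends in a non-sibilant consonant (*igsulzuh*, *pinur*); -lob when the stem ends in a vowel (*aviwa*, *eibju*).
*uz* — final sound /z/ (a sibilant) → -zo → *uzzo*.
The final sound of *wodozta* is /a/, which is a vowel, so the suffix is -lob, giving *wodoztalob*.
The final sound of *feneh* is /h/, which is a non-sibilant consonant, so the suffix is -nut, giving *fenehnut*.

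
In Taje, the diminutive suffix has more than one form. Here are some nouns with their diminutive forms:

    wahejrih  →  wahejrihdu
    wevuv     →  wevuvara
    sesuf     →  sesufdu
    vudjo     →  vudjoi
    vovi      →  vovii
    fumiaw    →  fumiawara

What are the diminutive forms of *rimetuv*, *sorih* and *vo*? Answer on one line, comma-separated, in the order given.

The pattern is voicing of the final sound: -du when the stem ends in a voiceless consonant (*wahejrih*, *sesuf*); -ara when the stem ends in a voiced consonant (*wevuv*, *fumiaw*); -i when the stem ends in a vowel (*vudjo*, *vovi*).
Since the final sound of *rimetuv* is /v/ (a voiced consonant), it takes -ara, giving *rimetuvara*.
*sorih* — final sound /h/ (a voiceless consonant) → -du → *sorihdu*.
*vo* — final sound /o/ (a vowel) → -i → *voi*.

rimetuvara, sorihdu, voi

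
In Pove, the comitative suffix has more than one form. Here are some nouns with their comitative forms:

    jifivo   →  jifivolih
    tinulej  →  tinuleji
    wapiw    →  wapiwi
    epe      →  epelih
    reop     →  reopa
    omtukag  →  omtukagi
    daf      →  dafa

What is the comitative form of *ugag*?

ugagi

Looking at the final sound of each stem: -a when the stem ends in a voiceless consonant (*reop*, *daf*); -i when the stem ends in a voiced consonant (*tinulej*, *wapiw*, *omtukag*); -lih when the stem ends in a vowel (*jifivo*, *epe*).
*ugag*: final sound = /g/, a voiced consonant → -i → *ugagi*.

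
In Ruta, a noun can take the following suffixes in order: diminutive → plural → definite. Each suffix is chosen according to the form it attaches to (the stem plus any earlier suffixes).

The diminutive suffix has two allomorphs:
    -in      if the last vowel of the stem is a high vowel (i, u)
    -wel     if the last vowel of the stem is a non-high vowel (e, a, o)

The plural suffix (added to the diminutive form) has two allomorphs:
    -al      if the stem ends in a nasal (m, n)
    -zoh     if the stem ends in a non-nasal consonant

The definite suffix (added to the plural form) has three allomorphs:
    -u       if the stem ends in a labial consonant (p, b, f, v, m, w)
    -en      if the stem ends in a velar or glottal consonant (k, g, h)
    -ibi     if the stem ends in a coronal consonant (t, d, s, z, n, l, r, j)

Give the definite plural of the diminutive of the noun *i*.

iinalibi

Since the last vowel of *i* is /i/ (a high vowel), it takes -in, giving *iin*.
The diminutive form *iin* — final consonant /n/ (a nasal) → -al → *iinal*.
The plural form *iinal*: final consonant = /l/, coronal → -ibi → *iinalibi*.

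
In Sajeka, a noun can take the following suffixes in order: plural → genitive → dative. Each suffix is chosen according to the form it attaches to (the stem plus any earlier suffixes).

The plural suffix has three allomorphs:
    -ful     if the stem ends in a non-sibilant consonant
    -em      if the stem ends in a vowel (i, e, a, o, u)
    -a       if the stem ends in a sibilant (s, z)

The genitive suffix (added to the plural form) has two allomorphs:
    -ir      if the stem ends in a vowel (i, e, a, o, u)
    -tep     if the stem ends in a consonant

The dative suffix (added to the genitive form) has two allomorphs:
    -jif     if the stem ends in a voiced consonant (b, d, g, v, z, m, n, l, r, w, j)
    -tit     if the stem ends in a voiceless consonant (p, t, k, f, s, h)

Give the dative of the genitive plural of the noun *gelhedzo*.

gelhedzoemteptit

*gelhedzo*: final sound = /o/, a vowel → -em → *gelhedzoem*.
The final sound of the plural form *gelhedzoem* is /m/, which is a consonant, so the genitive suffix is -tep, giving *gelhedzoemtep*.
The genitive form *gelhedzoemtep*: final consonant = /p/, voiceless → -tit → *gelhedzoemteptit*.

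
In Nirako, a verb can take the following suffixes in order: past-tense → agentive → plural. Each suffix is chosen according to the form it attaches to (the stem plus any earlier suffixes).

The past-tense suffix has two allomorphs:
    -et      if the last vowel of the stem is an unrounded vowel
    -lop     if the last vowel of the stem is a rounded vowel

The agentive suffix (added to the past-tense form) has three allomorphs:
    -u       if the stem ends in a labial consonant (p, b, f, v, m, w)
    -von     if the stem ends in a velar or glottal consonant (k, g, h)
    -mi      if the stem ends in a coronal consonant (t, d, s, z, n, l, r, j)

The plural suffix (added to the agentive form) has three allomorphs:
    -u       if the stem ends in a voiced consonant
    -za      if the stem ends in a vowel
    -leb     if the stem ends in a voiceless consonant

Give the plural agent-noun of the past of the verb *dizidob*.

*dizidob* — last vowel /o/ (a rounded vowel) → -lop → *dizidoblop*.
The past-tense form *dizidoblop* — final consonant /p/ (labial) → -u → *dizidoblopu*.
The agentive form *dizidoblopu*: final sound = /u/, a vowel → -za → *dizidoblopuza*.

dizidoblopuza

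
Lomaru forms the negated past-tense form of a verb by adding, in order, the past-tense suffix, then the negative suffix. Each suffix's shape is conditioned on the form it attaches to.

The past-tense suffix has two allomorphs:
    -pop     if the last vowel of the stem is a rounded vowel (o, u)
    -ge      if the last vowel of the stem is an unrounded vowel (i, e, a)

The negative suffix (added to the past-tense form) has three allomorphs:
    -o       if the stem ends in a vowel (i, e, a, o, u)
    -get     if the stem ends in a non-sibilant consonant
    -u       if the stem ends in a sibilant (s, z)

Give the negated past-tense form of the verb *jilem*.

*jilem*: last vowel = /e/, an unrounded vowel → -ge → *jilemge*.
The past-tense form *jilemge*: final sound = /e/, a vowel → -o → *jilemgeo*.

jilemgeo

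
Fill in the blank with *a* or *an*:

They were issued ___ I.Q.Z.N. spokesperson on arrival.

The indefinite article is chosen by the initial *sound* of the following word, not its spelling.
The initialism *I.Q.Z.N.* is read letter by letter; the first letter, I, is pronounced /aɪ/, which begins with a vowel sound.
So the article is *an*: They were issued an I.Q.Z.N. spokesperson on arrival.

an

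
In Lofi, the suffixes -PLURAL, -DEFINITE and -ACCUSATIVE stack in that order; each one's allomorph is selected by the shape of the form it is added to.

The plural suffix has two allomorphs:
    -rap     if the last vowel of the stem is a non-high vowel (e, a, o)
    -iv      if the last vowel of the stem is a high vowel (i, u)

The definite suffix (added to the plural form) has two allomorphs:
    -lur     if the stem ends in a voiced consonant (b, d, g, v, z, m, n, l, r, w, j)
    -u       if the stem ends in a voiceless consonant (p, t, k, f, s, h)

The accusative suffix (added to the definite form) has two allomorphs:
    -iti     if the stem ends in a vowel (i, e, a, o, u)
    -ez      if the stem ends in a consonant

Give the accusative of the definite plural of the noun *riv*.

*riv* — last vowel /i/ (a high vowel) → -iv → *riviv*.
The plural form *riviv* — final consonant /v/ (voiced) → -lur → *rivivlur*.
The definite form *rivivlur* — final sound /r/ (a consonant) → -ez → *rivivlurez*.

rivivlurez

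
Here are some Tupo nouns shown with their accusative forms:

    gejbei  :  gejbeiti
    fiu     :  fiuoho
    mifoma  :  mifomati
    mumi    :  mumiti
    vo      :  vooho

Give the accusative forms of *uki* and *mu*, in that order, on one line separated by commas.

The pattern is rounding harmony: -oho when the last vowel of the stem is a rounded vowel (*fiu*, *vo*); -ti when the last vowel of the stem is an unrounded vowel (*gejbei*, *mifoma*, *mumi*).
Since the last vowel of *uki* is /i/ (an unrounded vowel), it takes -ti, giving *ukiti*.
*mu* — last vowel /u/ (a rounded vowel) → -oho → *muoho*.

ukiti, muoho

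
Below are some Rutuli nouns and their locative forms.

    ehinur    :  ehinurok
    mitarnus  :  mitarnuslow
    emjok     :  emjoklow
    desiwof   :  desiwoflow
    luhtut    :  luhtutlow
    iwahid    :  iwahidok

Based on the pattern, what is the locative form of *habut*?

habutlow

The suffix is conditioned by the final consonant: -low when the stem ends in a voiceless consonant (*mitarnus*, *emjok*, *desiwof*, *luhtut*); -ok when the stem ends in a voiced consonant (*ehinur*, *iwahid*).
*habut*: final consonant = /t/, voiceless → -low → *habutlow*.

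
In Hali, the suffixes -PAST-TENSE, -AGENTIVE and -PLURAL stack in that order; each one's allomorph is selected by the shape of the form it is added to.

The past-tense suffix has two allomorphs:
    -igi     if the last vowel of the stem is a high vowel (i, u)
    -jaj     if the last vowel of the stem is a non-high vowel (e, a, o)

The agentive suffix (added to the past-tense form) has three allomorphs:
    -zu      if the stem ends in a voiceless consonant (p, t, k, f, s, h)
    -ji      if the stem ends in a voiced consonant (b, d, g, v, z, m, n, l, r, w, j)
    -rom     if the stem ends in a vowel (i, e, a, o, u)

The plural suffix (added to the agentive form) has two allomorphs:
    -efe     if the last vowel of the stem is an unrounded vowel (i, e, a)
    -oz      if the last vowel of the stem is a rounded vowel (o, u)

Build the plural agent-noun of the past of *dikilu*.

dikiluigiromoz

*dikilu* — last vowel /u/ (a high vowel) → -igi → *dikiluigi*.
The past-tense form *dikiluigi* — final sound /i/ (a vowel) → -rom → *dikiluigirom*.
Since the last vowel of the agentive form *dikiluigirom* is /o/ (a rounded vowel), it takes -oz, giving *dikiluigiromoz*.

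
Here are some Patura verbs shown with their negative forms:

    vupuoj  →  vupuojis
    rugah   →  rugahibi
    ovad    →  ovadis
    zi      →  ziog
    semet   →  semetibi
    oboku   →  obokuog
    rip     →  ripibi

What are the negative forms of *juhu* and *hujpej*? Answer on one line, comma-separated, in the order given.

The alternation tracks the final sound of the stem — -ibi when the stem ends in a voiceless consonant (*rugah*, *semet*, *rip*); -is when the stem ends in a voiced consonant (*vupuoj*, *ovad*); -og when the stem ends in a vowel (*zi*, *oboku*).
Since the final sound of *juhu* is /u/ (a vowel), it takes -og, giving *juhuog*.
Since the final sound of *hujpej* is /j/ (a voiced consonant), it takes -is, giving *hujpejis*.

juhuog, hujpejis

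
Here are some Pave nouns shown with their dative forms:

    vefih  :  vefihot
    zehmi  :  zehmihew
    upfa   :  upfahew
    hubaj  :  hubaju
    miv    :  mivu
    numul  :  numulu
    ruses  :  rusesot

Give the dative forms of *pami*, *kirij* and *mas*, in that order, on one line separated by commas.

The suffix is conditioned by the final sound: -ot when the stem ends in a voiceless consonant (*vefih*, *ruses*); -u when the stem ends in a voiced consonant (*hubaj*, *miv*, *numul*); -hew when the stem ends in a vowel (*zehmi*, *upfa*).
Since the final sound of *pami* is /i/ (a vowel), it takes -hew, giving *pamihew*.
*kirij*: final sound = /j/, a voiced consonant → -u → *kiriju*.
The final sound of *mas* is /s/, which is a voiceless consonant, so the suffix is -ot, giving *masot*.

pamihew, kiriju, masot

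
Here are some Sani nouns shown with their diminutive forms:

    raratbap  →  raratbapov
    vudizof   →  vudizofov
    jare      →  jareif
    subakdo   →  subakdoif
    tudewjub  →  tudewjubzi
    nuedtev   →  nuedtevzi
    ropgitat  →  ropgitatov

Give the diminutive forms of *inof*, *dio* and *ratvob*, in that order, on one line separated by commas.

inofov, dioif, ratvobzi

The suffix is conditioned by the final sound: -ov when the stem ends in a voiceless consonant (*raratbap*, *vudizof*, *ropgitat*); -zi when the stem ends in a voiced consonant (*tudewjub*, *nuedtev*); -if when the stem ends in a vowel (*jare*, *subakdo*).
*inof*: final sound = /f/, a voiceless consonant → -ov → *inofov*.
Since the final sound of *dio* is /o/ (a vowel), it takes -if, giving *dioif*.
The final sound of *ratvob* is /b/, which is a voiced consonant, so the suffix is -zi, giving *ratvobzi*.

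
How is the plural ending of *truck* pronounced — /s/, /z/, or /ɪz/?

/s/

The stem *truck* ends in a voiceless non-sibilant consonant.
The plural suffix surfaces as /ɪz/ after sibilants, /s/ after other voiceless consonants, and /z/ after other voiced sounds.
So the plural -s on *truck* is pronounced /s/.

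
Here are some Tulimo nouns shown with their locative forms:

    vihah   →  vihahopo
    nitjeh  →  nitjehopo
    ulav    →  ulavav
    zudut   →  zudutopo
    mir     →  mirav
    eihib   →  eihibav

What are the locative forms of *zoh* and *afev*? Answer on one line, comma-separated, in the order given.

zohopo, afevav

The alternation tracks the final consonant of the stem — -opo when the stem ends in a voiceless consonant (*vihah*, *nitjeh*, *zudut*); -av when the stem ends in a voiced consonant (*ulav*, *mir*, *eihib*).
*zoh*: final consonant = /h/, voiceless → -opo → *zohopo*.
*afev*: final consonant = /v/, voiced → -av → *afevav*.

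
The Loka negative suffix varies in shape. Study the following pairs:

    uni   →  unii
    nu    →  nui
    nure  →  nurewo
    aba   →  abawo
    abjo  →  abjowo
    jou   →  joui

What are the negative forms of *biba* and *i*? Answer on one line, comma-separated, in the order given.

The suffix is conditioned by the last vowel: -i when the last vowel of the stem is a high vowel (*uni*, *nu*, *jou*); -wo when the last vowel of the stem is a non-high vowel (*nure*, *aba*, *abjo*).
The last vowel of *biba* is /a/, which is a non-high vowel, so the suffix is -wo, giving *bibawo*.
*i* — last vowel /i/ (a high vowel) → -i → *ii*.

bibawo, ii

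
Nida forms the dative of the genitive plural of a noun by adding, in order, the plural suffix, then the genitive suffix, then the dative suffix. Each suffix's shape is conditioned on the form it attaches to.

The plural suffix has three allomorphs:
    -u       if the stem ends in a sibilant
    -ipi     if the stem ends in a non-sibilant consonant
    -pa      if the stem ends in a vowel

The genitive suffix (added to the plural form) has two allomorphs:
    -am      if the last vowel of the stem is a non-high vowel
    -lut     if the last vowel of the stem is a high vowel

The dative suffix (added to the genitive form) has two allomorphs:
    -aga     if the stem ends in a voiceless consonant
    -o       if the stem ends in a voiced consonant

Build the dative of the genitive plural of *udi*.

*udi* — final sound /i/ (a vowel) → -pa → *udipa*.
The plural form *udipa* — last vowel /a/ (a non-high vowel) → -am → *udipaam*.
The genitive form *udipaam*: final consonant = /m/, voiced → -o → *udipaamo*.

udipaamo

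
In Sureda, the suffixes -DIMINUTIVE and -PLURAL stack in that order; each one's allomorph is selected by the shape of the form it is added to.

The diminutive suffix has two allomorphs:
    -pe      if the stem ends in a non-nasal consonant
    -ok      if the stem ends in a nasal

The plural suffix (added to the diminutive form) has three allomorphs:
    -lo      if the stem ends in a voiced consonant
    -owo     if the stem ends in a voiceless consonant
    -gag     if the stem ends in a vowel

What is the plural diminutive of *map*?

*map* — final consonant /p/ (non-nasal) → -pe → *mappe*.
The final sound of the diminutive form *mappe* is /e/, which is a vowel, so the plural suffix is -gag, giving *mappegag*.

mappegag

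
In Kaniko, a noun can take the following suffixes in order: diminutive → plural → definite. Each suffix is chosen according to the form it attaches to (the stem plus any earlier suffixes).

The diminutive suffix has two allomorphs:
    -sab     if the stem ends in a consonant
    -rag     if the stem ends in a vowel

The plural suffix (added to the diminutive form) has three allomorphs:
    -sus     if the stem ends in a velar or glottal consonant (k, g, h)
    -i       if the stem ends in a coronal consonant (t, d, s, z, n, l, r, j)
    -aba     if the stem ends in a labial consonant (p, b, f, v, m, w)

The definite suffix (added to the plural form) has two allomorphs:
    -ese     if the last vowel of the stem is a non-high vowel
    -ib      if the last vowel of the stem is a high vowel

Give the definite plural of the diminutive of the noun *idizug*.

idizugsababaese

Since the final sound of *idizug* is /g/ (a consonant), it takes -sab, giving *idizugsab*.
The final consonant of the diminutive form *idizugsab* is /b/, which is labial, so the plural suffix is -aba, giving *idizugsababa*.
The plural form *idizugsababa* — last vowel /a/ (a non-high vowel) → -ese → *idizugsababaese*.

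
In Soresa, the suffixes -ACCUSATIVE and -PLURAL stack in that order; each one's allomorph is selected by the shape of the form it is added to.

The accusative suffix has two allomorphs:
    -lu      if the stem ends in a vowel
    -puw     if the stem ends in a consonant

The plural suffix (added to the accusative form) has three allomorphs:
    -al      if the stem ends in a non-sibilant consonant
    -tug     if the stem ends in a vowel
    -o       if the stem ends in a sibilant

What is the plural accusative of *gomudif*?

The final sound of *gomudif* is /f/, which is a consonant, so the accusative suffix is -puw, giving *gomudifpuw*.
Since the final sound of the accusative form *gomudifpuw* is /w/ (a non-sibilant consonant), it takes -al, giving *gomudifpuwal*.

gomudifpuwal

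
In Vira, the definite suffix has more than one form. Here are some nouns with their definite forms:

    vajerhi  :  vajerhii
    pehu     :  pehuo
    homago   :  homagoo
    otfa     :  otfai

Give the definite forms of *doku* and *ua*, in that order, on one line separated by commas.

dokuo, uai

Looking at the last vowel of each stem: -o when the last vowel of the stem is a rounded vowel (*pehu*, *homago*); -i when the last vowel of the stem is an unrounded vowel (*vajerhi*, *otfa*).
The last vowel of *doku* is /u/, which is a rounded vowel, so the suffix is -o, giving *dokuo*.
Since the last vowel of *ua* is /a/ (an unrounded vowel), it takes -i, giving *uai*.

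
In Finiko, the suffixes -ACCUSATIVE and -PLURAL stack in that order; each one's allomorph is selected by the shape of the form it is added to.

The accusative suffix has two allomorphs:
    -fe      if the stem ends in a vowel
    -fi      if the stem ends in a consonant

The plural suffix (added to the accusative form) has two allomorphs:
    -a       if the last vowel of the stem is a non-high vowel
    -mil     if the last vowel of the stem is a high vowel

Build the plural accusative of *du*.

dufea

Since the final sound of *du* is /u/ (a vowel), it takes -fe, giving *dufe*.
Since the last vowel of the accusative form *dufe* is /e/ (a non-high vowel), it takes -a, giving *dufea*.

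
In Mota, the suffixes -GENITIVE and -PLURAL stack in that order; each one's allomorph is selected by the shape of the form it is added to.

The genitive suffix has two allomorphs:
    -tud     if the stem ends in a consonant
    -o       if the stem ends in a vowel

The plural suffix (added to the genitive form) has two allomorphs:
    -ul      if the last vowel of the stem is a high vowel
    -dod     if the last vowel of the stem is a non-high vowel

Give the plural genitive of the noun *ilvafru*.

Since the final sound of *ilvafru* is /u/ (a vowel), it takes -o, giving *ilvafruo*.
The genitive form *ilvafruo*: last vowel = /o/, a non-high vowel → -dod → *ilvafruodod*.

ilvafruodod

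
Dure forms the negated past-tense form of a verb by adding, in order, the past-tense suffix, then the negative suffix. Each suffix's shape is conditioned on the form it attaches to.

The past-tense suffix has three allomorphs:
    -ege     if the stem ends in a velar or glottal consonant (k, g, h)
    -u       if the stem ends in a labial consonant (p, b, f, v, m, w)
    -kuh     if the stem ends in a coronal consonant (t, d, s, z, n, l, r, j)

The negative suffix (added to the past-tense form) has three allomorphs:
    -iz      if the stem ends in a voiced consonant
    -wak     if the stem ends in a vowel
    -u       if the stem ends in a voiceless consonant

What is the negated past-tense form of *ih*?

ihegewak

*ih* — final consonant /h/ (velar/glottal) → -ege → *ihege*.
The final sound of the past-tense form *ihege* is /e/, which is a vowel, so the negative suffix is -wak, giving *ihegewak*.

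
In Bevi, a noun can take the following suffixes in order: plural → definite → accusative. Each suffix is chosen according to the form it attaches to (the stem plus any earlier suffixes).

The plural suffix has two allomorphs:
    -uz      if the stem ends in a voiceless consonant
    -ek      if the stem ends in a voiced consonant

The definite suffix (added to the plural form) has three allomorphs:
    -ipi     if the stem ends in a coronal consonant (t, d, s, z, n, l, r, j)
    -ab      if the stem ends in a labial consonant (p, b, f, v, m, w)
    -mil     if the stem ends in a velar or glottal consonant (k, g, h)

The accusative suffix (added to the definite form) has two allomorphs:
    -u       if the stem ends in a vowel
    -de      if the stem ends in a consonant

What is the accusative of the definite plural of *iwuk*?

iwukuzipiu

Since the final consonant of *iwuk* is /k/ (voiceless), it takes -uz, giving *iwukuz*.
The final consonant of the plural form *iwukuz* is /z/, which is coronal, so the definite suffix is -ipi, giving *iwukuzipi*.
The definite form *iwukuzipi* — final sound /i/ (a vowel) → -u → *iwukuzipiu*.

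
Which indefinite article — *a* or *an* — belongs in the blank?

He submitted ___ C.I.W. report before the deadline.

a

The indefinite article is chosen by the initial *sound* of the following word, not its spelling.
The initialism *C.I.W.* is read letter by letter; the first letter, C, is pronounced /siː/, which begins with a consonant sound.
So the article is *a*: He submitted a C.I.W. report before the deadline.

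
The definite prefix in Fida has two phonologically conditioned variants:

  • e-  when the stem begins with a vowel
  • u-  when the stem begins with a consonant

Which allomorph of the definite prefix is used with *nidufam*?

The first sound of *nidufam* is /n/, which is a consonant, so the prefix is u-.

u-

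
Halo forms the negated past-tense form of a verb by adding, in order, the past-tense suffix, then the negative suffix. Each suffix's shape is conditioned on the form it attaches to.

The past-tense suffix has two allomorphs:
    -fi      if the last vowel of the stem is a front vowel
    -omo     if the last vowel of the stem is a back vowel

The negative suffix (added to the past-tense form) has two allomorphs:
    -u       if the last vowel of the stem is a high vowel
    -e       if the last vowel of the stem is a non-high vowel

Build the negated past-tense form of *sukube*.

sukubefiu

The last vowel of *sukube* is /e/, which is a front vowel, so the past-tense suffix is -fi, giving *sukubefi*.
The last vowel of the past-tense form *sukubefi* is /i/, which is a high vowel, so the negative suffix is -u, giving *sukubefiu*.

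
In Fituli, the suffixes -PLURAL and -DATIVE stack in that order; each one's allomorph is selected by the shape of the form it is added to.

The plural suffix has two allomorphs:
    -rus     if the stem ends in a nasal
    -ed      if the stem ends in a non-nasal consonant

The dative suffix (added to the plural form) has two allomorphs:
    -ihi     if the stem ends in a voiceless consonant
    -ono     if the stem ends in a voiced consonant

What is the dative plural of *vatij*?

vatijedono

*vatij* — final consonant /j/ (non-nasal) → -ed → *vatijed*.
The plural form *vatijed*: final consonant = /d/, voiced → -ono → *vatijedono*.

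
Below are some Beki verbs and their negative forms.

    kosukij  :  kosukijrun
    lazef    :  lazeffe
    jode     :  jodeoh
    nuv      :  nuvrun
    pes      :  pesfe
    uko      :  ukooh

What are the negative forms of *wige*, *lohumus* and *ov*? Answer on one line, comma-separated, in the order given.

wigeoh, lohumusfe, ovrun

The pattern is voicing of the final sound: -fe when the stem ends in a voiceless consonant (*lazef*, *pes*); -run when the stem ends in a voiced consonant (*kosukij*, *nuv*); -oh when the stem ends in a vowel (*jode*, *uko*).
The final sound of *wige* is /e/, which is a vowel, so the suffix is -oh, giving *wigeoh*.
*lohumus*: final sound = /s/, a voiceless consonant → -fe → *lohumusfe*.
Since the final sound of *ov* is /v/ (a voiced consonant), it takes -run, giving *ovrun*.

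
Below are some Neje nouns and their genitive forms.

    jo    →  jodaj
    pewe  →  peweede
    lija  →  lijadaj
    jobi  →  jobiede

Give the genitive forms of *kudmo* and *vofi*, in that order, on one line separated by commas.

Looking at the last vowel of each stem: -ede when the last vowel of the stem is a front vowel (*pewe*, *jobi*); -daj when the last vowel of the stem is a back vowel (*jo*, *lija*).
*kudmo*: last vowel = /o/, a back vowel → -daj → *kudmodaj*.
The last vowel of *vofi* is /i/, which is a front vowel, so the suffix is -ede, giving *vofiede*.

kudmodaj, vofiede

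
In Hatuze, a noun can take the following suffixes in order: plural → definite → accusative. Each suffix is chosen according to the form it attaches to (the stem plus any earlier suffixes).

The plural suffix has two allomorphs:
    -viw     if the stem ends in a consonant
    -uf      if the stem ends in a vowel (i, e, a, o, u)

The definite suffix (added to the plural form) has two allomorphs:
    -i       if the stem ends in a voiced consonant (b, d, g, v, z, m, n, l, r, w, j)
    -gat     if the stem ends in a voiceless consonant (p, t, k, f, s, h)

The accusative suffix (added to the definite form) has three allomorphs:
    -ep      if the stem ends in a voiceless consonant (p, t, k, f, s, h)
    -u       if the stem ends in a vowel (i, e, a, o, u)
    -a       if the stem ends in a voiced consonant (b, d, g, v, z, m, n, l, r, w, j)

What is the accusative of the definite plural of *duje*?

Since the final sound of *duje* is /e/ (a vowel), it takes -uf, giving *dujeuf*.
Since the final consonant of the plural form *dujeuf* is /f/ (voiceless), it takes -gat, giving *dujeufgat*.
The definite form *dujeufgat* — final sound /t/ (a voiceless consonant) → -ep → *dujeufgatep*.

dujeufgatep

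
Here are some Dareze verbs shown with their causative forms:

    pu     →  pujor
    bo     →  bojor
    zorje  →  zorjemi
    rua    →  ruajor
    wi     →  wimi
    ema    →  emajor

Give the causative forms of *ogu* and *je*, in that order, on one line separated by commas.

ogujor, jemi

Looking at the last vowel of each stem: -mi when the last vowel of the stem is a front vowel (*zorje*, *wi*); -jor when the last vowel of the stem is a back vowel (*pu*, *bo*, *rua*, *ema*).
The last vowel of *ogu* is /u/, which is a back vowel, so the suffix is -jor, giving *ogujor*.
The last vowel of *je* is /e/, which is a front vowel, so the suffix is -mi, giving *jemi*.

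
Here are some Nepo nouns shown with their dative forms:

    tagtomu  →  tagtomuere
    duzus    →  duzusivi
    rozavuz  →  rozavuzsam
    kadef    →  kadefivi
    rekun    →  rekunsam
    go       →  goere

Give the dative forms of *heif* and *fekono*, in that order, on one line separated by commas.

The pattern is voicing of the final sound: -ivi when the stem ends in a voiceless consonant (*duzus*, *kadef*); -sam when the stem ends in a voiced consonant (*rozavuz*, *rekun*); -ere when the stem ends in a vowel (*tagtomu*, *go*).
*heif*: final sound = /f/, a voiceless consonant → -ivi → *heifivi*.
*fekono*: final sound = /o/, a vowel → -ere → *fekonoere*.

heifivi, fekonoere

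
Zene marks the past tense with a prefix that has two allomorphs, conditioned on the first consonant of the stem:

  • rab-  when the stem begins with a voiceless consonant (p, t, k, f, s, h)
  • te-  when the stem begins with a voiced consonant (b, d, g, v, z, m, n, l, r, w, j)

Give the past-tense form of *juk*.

tejuk

*juk*: first consonant = /j/, voiced → te- → *tejuk*.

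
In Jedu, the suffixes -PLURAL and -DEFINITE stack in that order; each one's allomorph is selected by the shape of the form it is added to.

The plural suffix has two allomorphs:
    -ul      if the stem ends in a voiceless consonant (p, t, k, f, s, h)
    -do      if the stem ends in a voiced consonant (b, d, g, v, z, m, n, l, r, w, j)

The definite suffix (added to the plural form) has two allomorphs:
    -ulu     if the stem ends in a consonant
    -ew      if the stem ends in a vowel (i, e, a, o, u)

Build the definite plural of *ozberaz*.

ozberazdoew

*ozberaz*: final consonant = /z/, voiced → -do → *ozberazdo*.
Since the final sound of the plural form *ozberazdo* is /o/ (a vowel), it takes -ew, giving *ozberazdoew*.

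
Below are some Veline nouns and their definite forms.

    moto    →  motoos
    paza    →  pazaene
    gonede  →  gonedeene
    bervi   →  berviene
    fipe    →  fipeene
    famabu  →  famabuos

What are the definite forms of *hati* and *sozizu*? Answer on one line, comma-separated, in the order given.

hatiene, sozizuos

Looking at the last vowel of each stem: -os when the last vowel of the stem is a rounded vowel (*moto*, *famabu*); -ene when the last vowel of the stem is an unrounded vowel (*paza*, *gonede*, *bervi*, *fipe*).
The last vowel of *hati* is /i/, which is an unrounded vowel, so the suffix is -ene, giving *hatiene*.
*sozizu* — last vowel /u/ (a rounded vowel) → -os → *sozizuos*.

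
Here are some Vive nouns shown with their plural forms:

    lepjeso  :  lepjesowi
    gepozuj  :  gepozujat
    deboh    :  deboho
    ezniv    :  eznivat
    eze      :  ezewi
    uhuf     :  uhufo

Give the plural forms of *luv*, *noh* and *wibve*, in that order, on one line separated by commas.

luvat, noho, wibvewi

The suffix is conditioned by the final sound: -o when the stem ends in a voiceless consonant (*deboh*, *uhuf*); -at when the stem ends in a voiced consonant (*gepozuj*, *ezniv*); -wi when the stem ends in a vowel (*lepjeso*, *eze*).
*luv*: final sound = /v/, a voiced consonant → -at → *luvat*.
The final sound of *noh* is /h/, which is a voiceless consonant, so the suffix is -o, giving *noho*.
The final sound of *wibve* is /e/, which is a vowel, so the suffix is -wi, giving *wibvewi*.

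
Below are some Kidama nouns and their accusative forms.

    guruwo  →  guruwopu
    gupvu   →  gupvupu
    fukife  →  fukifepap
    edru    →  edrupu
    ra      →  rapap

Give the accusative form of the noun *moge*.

mogepap

The pattern is rounding harmony: -pu when the last vowel of the stem is a rounded vowel (*guruwo*, *gupvu*, *edru*); -pap when the last vowel of the stem is an unrounded vowel (*fukife*, *ra*).
*moge* — last vowel /e/ (an unrounded vowel) → -pap → *mogepap*.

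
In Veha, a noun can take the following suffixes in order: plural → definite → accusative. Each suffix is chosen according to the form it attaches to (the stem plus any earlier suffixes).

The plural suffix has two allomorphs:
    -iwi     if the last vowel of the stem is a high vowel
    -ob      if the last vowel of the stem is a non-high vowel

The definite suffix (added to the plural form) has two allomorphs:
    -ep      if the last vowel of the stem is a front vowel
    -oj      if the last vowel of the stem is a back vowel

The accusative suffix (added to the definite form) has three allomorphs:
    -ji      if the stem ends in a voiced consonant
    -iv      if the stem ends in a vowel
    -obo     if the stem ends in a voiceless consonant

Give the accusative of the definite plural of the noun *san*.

Since the last vowel of *san* is /a/ (a non-high vowel), it takes -ob, giving *sanob*.
The plural form *sanob* — last vowel /o/ (a back vowel) → -oj → *sanoboj*.
The definite form *sanoboj* — final sound /j/ (a voiced consonant) → -ji → *sanobojji*.

sanobojji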